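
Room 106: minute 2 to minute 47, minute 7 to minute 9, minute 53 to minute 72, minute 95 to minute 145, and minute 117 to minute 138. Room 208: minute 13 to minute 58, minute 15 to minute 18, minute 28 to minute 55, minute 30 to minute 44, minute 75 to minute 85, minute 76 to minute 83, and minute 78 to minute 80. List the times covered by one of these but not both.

minute 2 to minute 13, minute 47 to minute 53, minute 58 to minute 72, minute 75 to minute 85, minute 95 to minute 145

First set merges to minute 2 to minute 47, minute 53 to minute 72, minute 95 to minute 145.
Second set merges to minute 13 to minute 58, minute 75 to minute 85.
A \ B = minute 2 to minute 13, minute 58 to minute 72, minute 95 to minute 145.
B \ A = minute 47 to minute 53, minute 75 to minute 85.
Union of the two gives the symmetric difference.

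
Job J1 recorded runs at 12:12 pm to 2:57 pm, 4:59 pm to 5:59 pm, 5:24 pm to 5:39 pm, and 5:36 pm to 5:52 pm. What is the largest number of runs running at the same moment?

3

Sweep endpoints in order; track running count of active intervals.
Peak of 3 reached at 5:36 pm.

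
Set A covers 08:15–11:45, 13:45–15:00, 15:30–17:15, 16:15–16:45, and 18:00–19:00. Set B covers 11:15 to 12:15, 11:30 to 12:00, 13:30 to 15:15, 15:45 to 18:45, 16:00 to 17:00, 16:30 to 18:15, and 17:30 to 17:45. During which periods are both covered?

Merge the first list: 08:15–11:45, 13:45–15:00, 15:30–17:15, 18:00–19:00.
Merge the second list: 11:15–12:15, 13:30–15:15, 15:45–18:45.
08:15–11:45 meets the second set on 11:15–11:45.
13:45–15:00 meets the second set on 13:45–15:00.
15:30–17:15 meets the second set on 15:45–17:15.
18:00–19:00 meets the second set on 18:00–18:45.

11:15–11:45, 13:45–15:00, 15:45–17:15, 18:00–18:45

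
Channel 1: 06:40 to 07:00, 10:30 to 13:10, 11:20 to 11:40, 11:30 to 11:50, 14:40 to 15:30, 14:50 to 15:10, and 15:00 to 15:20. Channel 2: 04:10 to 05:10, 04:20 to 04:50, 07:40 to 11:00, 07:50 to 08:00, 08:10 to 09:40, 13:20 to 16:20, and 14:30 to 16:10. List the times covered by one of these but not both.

04:10-05:10, 06:40-07:00, 07:40-10:30, 11:00-13:10, 13:20-14:40, 15:30-16:20

Merge the first list: 06:40-07:00, 10:30-13:10, 14:40-15:30.
Merge the second list: 04:10-05:10, 07:40-11:00, 13:20-16:20.
A \ B = 06:40-07:00, 11:00-13:10.
B \ A = 04:10-05:10, 07:40-10:30, 13:20-14:40, 15:30-16:20.
Union of the two gives the symmetric difference.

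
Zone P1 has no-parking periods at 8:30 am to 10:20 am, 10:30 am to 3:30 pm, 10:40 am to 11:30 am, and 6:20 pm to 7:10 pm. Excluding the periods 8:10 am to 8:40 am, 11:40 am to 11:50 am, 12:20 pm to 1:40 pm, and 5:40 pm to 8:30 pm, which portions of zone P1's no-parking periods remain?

8:40 am-10:20 am, 10:30 am-11:40 am, 11:50 am-12:20 pm, 1:40 pm-3:30 pm

A, merged: 8:30 am-10:20 am, 10:30 am-3:30 pm, 6:20 pm-7:10 pm.
8:30 am-10:20 am \ B = 8:40 am-10:20 am.
10:30 am-3:30 pm \ B = 10:30 am-11:40 am, 11:50 am-12:20 pm, 1:40 pm-3:30 pm.
6:20 pm-7:10 pm: entirely removed.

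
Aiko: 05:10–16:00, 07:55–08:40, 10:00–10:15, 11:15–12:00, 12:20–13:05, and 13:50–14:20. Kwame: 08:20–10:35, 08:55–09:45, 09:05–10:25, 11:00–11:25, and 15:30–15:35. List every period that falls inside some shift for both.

Merge the first list: 05:10-16:00.
Merge the second list: 08:20-10:35, 11:00-11:25, 15:30-15:35.
05:10-16:00 meets the second set on 08:20-10:35, 11:00-11:25, 15:30-15:35.

08:20-10:35, 11:00-11:25, 15:30-15:35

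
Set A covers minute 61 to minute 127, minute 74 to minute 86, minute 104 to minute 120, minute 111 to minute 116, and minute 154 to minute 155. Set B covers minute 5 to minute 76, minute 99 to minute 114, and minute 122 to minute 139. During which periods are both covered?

First set merges to minute 61 to minute 127, minute 154 to minute 155.
minute 61 to minute 127 ∩ B → minute 61 to minute 76, minute 99 to minute 114, minute 122 to minute 127.
minute 154 to minute 155 meets no B interval.

minute 61 to minute 76, minute 99 to minute 114, minute 122 to minute 127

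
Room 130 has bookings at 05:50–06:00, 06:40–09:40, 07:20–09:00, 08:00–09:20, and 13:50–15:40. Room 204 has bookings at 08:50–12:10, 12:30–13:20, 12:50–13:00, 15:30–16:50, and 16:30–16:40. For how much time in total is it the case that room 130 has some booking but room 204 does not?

4 h

A, merged: 05:50–06:00, 06:40–09:40, 13:50–15:40.
B, merged: 08:50–12:10, 12:30–13:20, 15:30–16:50.
A \ B = 05:50–06:00, 06:40–08:50, 13:50–15:30.
Total: 10 min + 2 h 10 min + 1 h 40 min = 4 h.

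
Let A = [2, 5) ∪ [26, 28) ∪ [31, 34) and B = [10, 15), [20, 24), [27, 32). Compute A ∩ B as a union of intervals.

[27, 28) ∪ [31, 32)

[2, 5) meets no B interval.
[26, 28) ∩ B → [27, 28).
[31, 34) ∩ B → [31, 32).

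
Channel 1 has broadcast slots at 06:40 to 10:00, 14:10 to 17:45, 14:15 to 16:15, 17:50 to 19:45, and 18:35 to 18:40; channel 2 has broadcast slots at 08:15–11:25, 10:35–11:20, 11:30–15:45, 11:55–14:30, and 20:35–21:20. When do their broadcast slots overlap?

Merge the first list: 06:40–10:00, 14:10–17:45, 17:50–19:45.
Merge the second list: 08:15–11:25, 11:30–15:45, 20:35–21:20.
06:40–10:00 overlaps B on 08:15–10:00.
14:10–17:45 overlaps B on 14:10–15:45.
17:50–19:45 falls entirely outside B.

08:15–10:00, 14:10–15:45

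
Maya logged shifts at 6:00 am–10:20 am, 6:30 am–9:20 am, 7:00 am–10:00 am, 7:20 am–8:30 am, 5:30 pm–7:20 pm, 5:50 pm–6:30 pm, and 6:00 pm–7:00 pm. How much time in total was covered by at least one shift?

Merged: 6:00 am-10:20 am, 5:30 pm-7:20 pm.
Lengths: 4 h 20 min + 1 h 50 min = 6 h 10 min.

6 h 10 min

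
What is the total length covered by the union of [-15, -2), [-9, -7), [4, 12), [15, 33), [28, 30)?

Merged: [-15, -2), [4, 12), [15, 33).
Lengths: 13 + 8 + 18 = 39.

39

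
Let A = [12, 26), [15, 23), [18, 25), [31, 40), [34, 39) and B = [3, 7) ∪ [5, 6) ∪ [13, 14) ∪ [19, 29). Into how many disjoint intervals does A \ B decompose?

A, merged: [12, 26), [31, 40).
B, merged: [3, 7), [13, 14), [19, 29).
A \ B = [12, 13), [14, 19), [31, 40).
That is 3 disjoint pieces.

3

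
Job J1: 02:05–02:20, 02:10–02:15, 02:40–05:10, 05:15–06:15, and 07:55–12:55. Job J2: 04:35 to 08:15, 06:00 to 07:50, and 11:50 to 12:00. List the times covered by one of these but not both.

A, merged: 02:05–02:20, 02:40–05:10, 05:15–06:15, 07:55–12:55.
B, merged: 04:35–08:15, 11:50–12:00.
A but not B: 02:05–02:20, 02:40–04:35, 08:15–11:50, 12:00–12:55.
B but not A: 05:10–05:15, 06:15–07:55.
Combining gives A △ B.

02:05–02:20, 02:40–04:35, 05:10–05:15, 06:15–07:55, 08:15–11:50, 12:00–12:55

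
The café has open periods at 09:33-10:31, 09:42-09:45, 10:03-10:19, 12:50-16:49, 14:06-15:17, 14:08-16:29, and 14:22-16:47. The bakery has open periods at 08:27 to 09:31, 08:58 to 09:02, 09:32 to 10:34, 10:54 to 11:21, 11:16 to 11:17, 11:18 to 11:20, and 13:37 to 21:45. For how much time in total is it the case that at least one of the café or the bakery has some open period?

A, merged: 09:33–10:31, 12:50–16:49.
B, merged: 08:27–09:31, 09:32–10:34, 10:54–11:21, 13:37–21:45.
A ∪ B = 08:27–09:31, 09:32–10:34, 10:54–11:21, 12:50–21:45.
Total: 1 h 4 min + 1 h 2 min + 27 min + 8 h 55 min = 11 h 28 min.

11 h 28 min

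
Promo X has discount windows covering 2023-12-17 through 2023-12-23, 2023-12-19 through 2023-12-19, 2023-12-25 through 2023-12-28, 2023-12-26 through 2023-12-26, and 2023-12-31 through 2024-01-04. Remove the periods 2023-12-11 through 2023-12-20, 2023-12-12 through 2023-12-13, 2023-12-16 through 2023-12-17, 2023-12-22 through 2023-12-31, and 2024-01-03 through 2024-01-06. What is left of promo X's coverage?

A, merged: 2023-12-17 through 2023-12-23, 2023-12-25 through 2023-12-28, 2023-12-31 through 2024-01-04.
B, merged: 2023-12-11 through 2023-12-20, 2023-12-22 through 2023-12-31, 2024-01-03 through 2024-01-06.
2023-12-17 through 2023-12-23 minus B → 2023-12-21 through 2023-12-21.
2023-12-25 through 2023-12-28: fully covered by B → removed.
2023-12-31 through 2024-01-04 minus B → 2024-01-01 through 2024-01-02.

2023-12-21 through 2023-12-21, 2024-01-01 through 2024-01-02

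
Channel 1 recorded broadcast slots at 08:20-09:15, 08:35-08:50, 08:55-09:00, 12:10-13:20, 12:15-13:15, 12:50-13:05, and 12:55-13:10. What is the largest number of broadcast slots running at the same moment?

4

Walk the sorted start/end points keeping a running depth.
The depth first hits 4 at 12:55.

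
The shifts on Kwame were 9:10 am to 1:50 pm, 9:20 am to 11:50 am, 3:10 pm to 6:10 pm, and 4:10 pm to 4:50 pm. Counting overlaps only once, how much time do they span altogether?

Merged: 9:10 am–1:50 pm, 3:10 pm–6:10 pm.
Lengths: 4 h 40 min + 3 h = 7 h 40 min.

7 h 40 min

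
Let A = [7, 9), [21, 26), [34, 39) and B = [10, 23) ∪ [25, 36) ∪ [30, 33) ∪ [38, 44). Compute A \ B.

Second set merges to [10, 23), [25, 36), [38, 44).
[7, 9): nothing removed.
[21, 26) \ B = [23, 25).
[34, 39) \ B = [36, 38).

[7, 9) ∪ [23, 25) ∪ [36, 38)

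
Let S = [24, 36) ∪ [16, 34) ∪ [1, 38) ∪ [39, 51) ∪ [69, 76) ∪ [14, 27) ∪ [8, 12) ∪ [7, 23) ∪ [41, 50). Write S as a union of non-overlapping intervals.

Sort by start: [1, 38), [7, 23), [8, 12), [14, 27), [16, 34), [24, 36), [39, 51), [41, 50), [69, 76).
[7, 23) overlaps/touches [1, 38) → extend to [1, 38).
[8, 12) overlaps/touches [1, 38) → extend to [1, 38).
[14, 27) overlaps/touches [1, 38) → extend to [1, 38).
[16, 34) overlaps/touches [1, 38) → extend to [1, 38).
[24, 36) overlaps/touches [1, 38) → extend to [1, 38).
[39, 51) is disjoint → start new block.
[41, 50) overlaps/touches [39, 51) → extend to [39, 51).
[69, 76) is disjoint → start new block.

[1, 38) ∪ [39, 51) ∪ [69, 76)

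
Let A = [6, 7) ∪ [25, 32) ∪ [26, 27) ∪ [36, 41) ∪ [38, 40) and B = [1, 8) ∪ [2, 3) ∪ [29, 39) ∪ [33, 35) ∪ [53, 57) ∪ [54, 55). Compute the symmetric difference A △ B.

A, merged: [6, 7), [25, 32), [36, 41).
B, merged: [1, 8), [29, 39), [53, 57).
A \ B = [25, 29), [39, 41).
B \ A = [1, 6), [7, 8), [32, 36), [53, 57).
Union of the two gives the symmetric difference.

[1, 6) ∪ [7, 8) ∪ [25, 29) ∪ [32, 36) ∪ [39, 41) ∪ [53, 57)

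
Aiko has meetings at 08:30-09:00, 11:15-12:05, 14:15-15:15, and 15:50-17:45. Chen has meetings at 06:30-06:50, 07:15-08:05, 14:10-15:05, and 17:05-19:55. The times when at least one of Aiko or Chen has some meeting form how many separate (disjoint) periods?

6

A ∪ B = 06:30–06:50, 07:15–08:05, 08:30–09:00, 11:15–12:05, 14:10–15:15, 15:50–19:55.
That is 6 disjoint pieces.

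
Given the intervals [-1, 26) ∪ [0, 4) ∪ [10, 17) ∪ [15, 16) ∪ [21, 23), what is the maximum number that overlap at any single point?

At 15, 3 of the intervals are simultaneously active.
No point has more.

3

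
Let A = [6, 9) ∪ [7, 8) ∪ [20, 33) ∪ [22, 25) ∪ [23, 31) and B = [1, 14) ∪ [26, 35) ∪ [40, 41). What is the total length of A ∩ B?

10

A, merged: [6, 9), [20, 33).
A ∩ B = [6, 9), [26, 33).
Total: 3 + 7 = 10.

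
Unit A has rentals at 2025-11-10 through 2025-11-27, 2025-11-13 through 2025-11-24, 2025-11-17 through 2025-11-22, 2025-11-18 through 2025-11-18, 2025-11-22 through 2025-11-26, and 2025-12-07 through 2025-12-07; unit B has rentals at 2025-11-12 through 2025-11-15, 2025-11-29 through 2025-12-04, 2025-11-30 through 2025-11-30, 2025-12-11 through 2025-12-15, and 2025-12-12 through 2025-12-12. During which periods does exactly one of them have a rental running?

2025-11-10 through 2025-11-11, 2025-11-16 through 2025-11-27, 2025-11-29 through 2025-12-04, 2025-12-07 through 2025-12-07, 2025-12-11 through 2025-12-15

First set merges to 2025-11-10 through 2025-11-27, 2025-12-07 through 2025-12-07.
Second set merges to 2025-11-12 through 2025-11-15, 2025-11-29 through 2025-12-04, 2025-12-11 through 2025-12-15.
A \ B = 2025-11-10 through 2025-11-11, 2025-11-16 through 2025-11-27, 2025-12-07 through 2025-12-07.
B \ A = 2025-11-29 through 2025-12-04, 2025-12-11 through 2025-12-15.
Union of the two gives the symmetric difference.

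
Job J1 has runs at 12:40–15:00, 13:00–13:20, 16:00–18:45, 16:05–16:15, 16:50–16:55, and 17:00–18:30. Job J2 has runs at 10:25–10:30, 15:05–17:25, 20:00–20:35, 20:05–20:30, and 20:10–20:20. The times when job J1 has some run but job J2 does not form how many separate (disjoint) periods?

2

First set merges to 12:40-15:00, 16:00-18:45.
Second set merges to 10:25-10:30, 15:05-17:25, 20:00-20:35.
A \ B = 12:40-15:00, 17:25-18:45.
That is 2 disjoint pieces.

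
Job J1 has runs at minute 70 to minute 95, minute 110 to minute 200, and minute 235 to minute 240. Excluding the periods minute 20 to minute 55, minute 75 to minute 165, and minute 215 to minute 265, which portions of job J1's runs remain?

minute 70 to minute 95 \ B = minute 70 to minute 75.
minute 110 to minute 200 \ B = minute 165 to minute 200.
minute 235 to minute 240: entirely removed.

minute 70 to minute 75, minute 165 to minute 200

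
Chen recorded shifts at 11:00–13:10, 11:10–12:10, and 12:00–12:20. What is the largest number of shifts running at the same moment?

At 12:00, 3 of the intervals are simultaneously active.
No point has more.

3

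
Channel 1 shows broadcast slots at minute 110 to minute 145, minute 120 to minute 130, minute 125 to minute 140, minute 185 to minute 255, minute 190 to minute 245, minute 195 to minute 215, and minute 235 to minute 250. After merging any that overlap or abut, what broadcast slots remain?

minute 120 to minute 130 overlaps/touches minute 110 to minute 145 → extend to minute 110 to minute 145.
minute 125 to minute 140 overlaps/touches minute 110 to minute 145 → extend to minute 110 to minute 145.
minute 185 to minute 255 is disjoint → start new block.
minute 190 to minute 245 overlaps/touches minute 185 to minute 255 → extend to minute 185 to minute 255.
minute 195 to minute 215 overlaps/touches minute 185 to minute 255 → extend to minute 185 to minute 255.
minute 235 to minute 250 overlaps/touches minute 185 to minute 255 → extend to minute 185 to minute 255.

minute 110 to minute 145, minute 185 to minute 255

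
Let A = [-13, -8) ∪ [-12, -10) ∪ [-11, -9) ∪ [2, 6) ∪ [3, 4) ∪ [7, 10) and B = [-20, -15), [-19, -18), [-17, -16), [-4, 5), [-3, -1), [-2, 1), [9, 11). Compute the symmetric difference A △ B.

A, merged: [-13, -8), [2, 6), [7, 10).
B, merged: [-20, -15), [-4, 5), [9, 11).
A \ B = [-13, -8), [5, 6), [7, 9).
B \ A = [-20, -15), [-4, 2), [10, 11).
Union of the two gives the symmetric difference.

[-20, -15) ∪ [-13, -8) ∪ [-4, 2) ∪ [5, 6) ∪ [7, 9) ∪ [10, 11)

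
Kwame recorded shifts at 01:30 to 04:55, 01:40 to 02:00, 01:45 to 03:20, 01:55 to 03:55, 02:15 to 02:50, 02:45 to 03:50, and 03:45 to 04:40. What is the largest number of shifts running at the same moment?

5

At 02:45, 5 of the intervals are simultaneously active.
No point has more.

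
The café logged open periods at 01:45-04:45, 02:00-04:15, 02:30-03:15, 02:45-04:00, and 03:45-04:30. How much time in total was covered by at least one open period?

Merged: 01:45-04:45.
Length: 3 h.

3 h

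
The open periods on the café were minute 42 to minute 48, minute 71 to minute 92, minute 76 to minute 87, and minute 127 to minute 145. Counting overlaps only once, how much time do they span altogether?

Merged: minute 42 to minute 48, minute 71 to minute 92, minute 127 to minute 145.
Lengths: 6 minutes + 21 minutes + 18 minutes = 45 minutes.

45 minutes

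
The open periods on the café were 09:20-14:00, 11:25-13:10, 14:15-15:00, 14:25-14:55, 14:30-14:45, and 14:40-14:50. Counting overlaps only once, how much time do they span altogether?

5 h 25 min

Merged: 09:20-14:00, 14:15-15:00.
Lengths: 4 h 40 min + 45 min = 5 h 25 min.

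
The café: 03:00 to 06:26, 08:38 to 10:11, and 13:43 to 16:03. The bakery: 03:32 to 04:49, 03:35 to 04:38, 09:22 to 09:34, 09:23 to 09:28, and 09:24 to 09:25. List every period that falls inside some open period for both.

Second set merges to 03:32–04:49, 09:22–09:34.
03:00–06:26 meets the second set on 03:32–04:49.
08:38–10:11 meets the second set on 09:22–09:34.
13:43–16:03: no overlap with the second set.

03:32–04:49, 09:22–09:34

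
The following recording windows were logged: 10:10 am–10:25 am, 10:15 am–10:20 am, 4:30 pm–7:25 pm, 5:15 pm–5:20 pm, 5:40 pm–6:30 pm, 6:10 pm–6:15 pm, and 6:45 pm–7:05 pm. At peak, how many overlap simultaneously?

At 6:10 pm, 3 of the intervals are simultaneously active.
No point has more.

3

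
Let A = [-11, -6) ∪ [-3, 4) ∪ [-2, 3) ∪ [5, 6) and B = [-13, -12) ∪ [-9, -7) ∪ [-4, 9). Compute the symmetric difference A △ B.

Merge the first list: [-11, -6), [-3, 4), [5, 6).
Only in the first: [-11, -9), [-7, -6).
Only in the second: [-13, -12), [-4, -3), [4, 5), [6, 9).
Together these are the periods covered by exactly one.

[-13, -12) ∪ [-11, -9) ∪ [-7, -6) ∪ [-4, -3) ∪ [4, 5) ∪ [6, 9)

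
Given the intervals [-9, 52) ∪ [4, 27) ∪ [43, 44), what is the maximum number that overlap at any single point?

Walk the sorted start/end points keeping a running depth.
The depth first hits 2 at 4.

2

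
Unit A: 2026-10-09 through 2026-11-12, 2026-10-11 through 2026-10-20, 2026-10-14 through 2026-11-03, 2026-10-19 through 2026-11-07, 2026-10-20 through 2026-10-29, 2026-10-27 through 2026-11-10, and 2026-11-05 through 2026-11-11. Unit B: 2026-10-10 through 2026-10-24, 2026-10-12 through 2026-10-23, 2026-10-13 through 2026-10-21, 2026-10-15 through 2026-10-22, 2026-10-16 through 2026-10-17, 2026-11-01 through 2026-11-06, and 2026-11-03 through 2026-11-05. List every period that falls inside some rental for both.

Merge the first list: 2026-10-09 through 2026-11-12.
Merge the second list: 2026-10-10 through 2026-10-24, 2026-11-01 through 2026-11-06.
2026-10-09 through 2026-11-12 meets the second set on 2026-10-10 through 2026-10-24, 2026-11-01 through 2026-11-06.

2026-10-10 through 2026-10-24, 2026-11-01 through 2026-11-06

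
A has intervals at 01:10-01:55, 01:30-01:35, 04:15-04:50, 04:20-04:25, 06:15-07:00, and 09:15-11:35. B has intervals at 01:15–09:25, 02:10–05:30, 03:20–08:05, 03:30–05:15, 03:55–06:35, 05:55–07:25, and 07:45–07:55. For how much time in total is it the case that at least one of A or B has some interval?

First set merges to 01:10–01:55, 04:15–04:50, 06:15–07:00, 09:15–11:35.
Second set merges to 01:15–09:25.
A ∪ B = 01:10–11:35.
Total: 10 h 25 min.

10 h 25 min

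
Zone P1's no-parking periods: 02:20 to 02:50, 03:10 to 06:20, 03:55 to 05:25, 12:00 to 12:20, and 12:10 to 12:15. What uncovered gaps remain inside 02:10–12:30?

02:10–02:20, 02:50–03:10, 06:20–12:00, 12:20–12:30

The merged coverage is 02:20–02:50, 03:10–06:20, 12:00–12:20.
Complement within 02:10–12:30: 02:10–02:20, 02:50–03:10, 06:20–12:00, 12:20–12:30.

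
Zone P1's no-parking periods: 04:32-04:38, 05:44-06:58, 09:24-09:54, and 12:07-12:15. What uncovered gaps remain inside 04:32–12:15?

04:38–05:44, 06:58–09:24, 09:54–12:07

After merging, the occupied span is 04:32–04:38, 05:44–06:58, 09:24–09:54, 12:07–12:15.
Complement within 04:32–12:15: 04:38–05:44, 06:58–09:24, 09:54–12:07.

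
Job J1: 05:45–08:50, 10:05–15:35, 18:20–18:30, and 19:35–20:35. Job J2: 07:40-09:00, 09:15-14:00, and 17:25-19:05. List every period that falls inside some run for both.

07:40-08:50, 10:05-14:00, 18:20-18:30

05:45-08:50 overlaps B on 07:40-08:50.
10:05-15:35 overlaps B on 10:05-14:00.
18:20-18:30 overlaps B on 18:20-18:30.
19:35-20:35 falls entirely outside B.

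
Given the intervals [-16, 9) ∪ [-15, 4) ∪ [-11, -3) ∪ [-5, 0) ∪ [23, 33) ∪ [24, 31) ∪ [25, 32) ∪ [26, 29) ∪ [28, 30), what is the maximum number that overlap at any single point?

Walk the sorted start/end points keeping a running depth.
The depth first hits 5 at 28.

5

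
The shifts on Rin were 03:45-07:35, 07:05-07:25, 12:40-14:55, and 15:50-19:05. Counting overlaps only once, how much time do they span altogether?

Merged: 03:45–07:35, 12:40–14:55, 15:50–19:05.
Lengths: 3 h 50 min + 2 h 15 min + 3 h 15 min = 9 h 20 min.

9 h 20 min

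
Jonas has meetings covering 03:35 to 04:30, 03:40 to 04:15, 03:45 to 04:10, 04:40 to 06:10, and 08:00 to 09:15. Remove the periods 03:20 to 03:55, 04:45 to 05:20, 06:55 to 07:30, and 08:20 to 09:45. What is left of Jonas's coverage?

03:55-04:30, 04:40-04:45, 05:20-06:10, 08:00-08:20

Merge the first list: 03:35-04:30, 04:40-06:10, 08:00-09:15.
03:35-04:30 minus B → 03:55-04:30.
04:40-06:10 minus B → 04:40-04:45, 05:20-06:10.
08:00-09:15 minus B → 08:00-08:20.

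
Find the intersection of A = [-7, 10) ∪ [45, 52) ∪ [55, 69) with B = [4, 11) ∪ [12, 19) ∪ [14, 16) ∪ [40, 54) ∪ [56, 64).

[4, 10) ∪ [45, 52) ∪ [56, 64)

Second set merges to [4, 11), [12, 19), [40, 54), [56, 64).
[-7, 10) meets the second set on [4, 10).
[45, 52) meets the second set on [45, 52).
[55, 69) meets the second set on [56, 64).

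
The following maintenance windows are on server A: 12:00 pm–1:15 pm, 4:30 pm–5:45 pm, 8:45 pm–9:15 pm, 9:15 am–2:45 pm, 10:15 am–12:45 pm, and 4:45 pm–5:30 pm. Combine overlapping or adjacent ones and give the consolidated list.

9:15 am–2:45 pm, 4:30 pm–5:45 pm, 8:45 pm–9:15 pm

Sort by start: 9:15 am–2:45 pm, 10:15 am–12:45 pm, 12:00 pm–1:15 pm, 4:30 pm–5:45 pm, 4:45 pm–5:30 pm, 8:45 pm–9:15 pm.
10:15 am–12:45 pm overlaps/touches 9:15 am–2:45 pm → extend to 9:15 am–2:45 pm.
12:00 pm–1:15 pm overlaps/touches 9:15 am–2:45 pm → extend to 9:15 am–2:45 pm.
4:30 pm–5:45 pm is disjoint → start new block.
4:45 pm–5:30 pm overlaps/touches 4:30 pm–5:45 pm → extend to 4:30 pm–5:45 pm.
8:45 pm–9:15 pm is disjoint → start new block.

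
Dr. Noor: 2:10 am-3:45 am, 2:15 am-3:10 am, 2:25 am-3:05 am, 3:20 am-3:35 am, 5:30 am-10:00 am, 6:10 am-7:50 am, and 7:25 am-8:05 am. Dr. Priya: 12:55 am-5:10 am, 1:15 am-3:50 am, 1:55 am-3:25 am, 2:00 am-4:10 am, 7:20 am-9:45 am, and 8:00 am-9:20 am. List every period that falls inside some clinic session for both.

2:10 am–3:45 am, 7:20 am–9:45 am

Merge the first list: 2:10 am–3:45 am, 5:30 am–10:00 am.
Merge the second list: 12:55 am–5:10 am, 7:20 am–9:45 am.
2:10 am–3:45 am overlaps B on 2:10 am–3:45 am.
5:30 am–10:00 am overlaps B on 7:20 am–9:45 am.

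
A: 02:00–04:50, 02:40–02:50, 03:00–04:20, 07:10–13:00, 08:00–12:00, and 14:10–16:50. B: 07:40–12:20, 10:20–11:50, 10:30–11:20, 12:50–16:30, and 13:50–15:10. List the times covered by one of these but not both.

First set merges to 02:00–04:50, 07:10–13:00, 14:10–16:50.
Second set merges to 07:40–12:20, 12:50–16:30.
A \ B = 02:00–04:50, 07:10–07:40, 12:20–12:50, 16:30–16:50.
B \ A = 13:00–14:10.
Union of the two gives the symmetric difference.

02:00–04:50, 07:10–07:40, 12:20–12:50, 13:00–14:10, 16:30–16:50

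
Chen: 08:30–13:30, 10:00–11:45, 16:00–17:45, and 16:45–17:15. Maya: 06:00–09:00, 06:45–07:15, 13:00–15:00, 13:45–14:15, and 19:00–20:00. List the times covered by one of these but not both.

A, merged: 08:30–13:30, 16:00–17:45.
B, merged: 06:00–09:00, 13:00–15:00, 19:00–20:00.
A but not B: 09:00–13:00, 16:00–17:45.
B but not A: 06:00–08:30, 13:30–15:00, 19:00–20:00.
Combining gives A △ B.

06:00–08:30, 09:00–13:00, 13:30–15:00, 16:00–17:45, 19:00–20:00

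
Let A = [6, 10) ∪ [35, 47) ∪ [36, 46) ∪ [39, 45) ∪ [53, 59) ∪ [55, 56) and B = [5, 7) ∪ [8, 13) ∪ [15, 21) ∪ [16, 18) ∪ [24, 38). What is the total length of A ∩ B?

6

A, merged: [6, 10), [35, 47), [53, 59).
B, merged: [5, 7), [8, 13), [15, 21), [24, 38).
A ∩ B = [6, 7), [8, 10), [35, 38).
Total: 1 + 2 + 3 = 6.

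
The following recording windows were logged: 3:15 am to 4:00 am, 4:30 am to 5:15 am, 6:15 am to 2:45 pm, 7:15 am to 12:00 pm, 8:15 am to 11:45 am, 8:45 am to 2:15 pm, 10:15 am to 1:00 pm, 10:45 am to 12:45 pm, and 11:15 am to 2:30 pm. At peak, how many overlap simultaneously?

At 11:15 am, 7 of the intervals are simultaneously active.
No point has more.

7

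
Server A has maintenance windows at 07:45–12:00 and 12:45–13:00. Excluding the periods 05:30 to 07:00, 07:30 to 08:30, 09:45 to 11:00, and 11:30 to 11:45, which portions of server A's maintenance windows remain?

07:45–12:00 \ B = 08:30–09:45, 11:00–11:30, 11:45–12:00.
12:45–13:00: nothing removed.

08:30–09:45, 11:00–11:30, 11:45–12:00, 12:45–13:00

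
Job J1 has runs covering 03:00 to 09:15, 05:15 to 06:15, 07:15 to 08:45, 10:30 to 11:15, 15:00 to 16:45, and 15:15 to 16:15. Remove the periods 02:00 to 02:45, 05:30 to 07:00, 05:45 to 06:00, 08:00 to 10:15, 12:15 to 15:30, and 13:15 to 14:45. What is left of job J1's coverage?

First set merges to 03:00–09:15, 10:30–11:15, 15:00–16:45.
Second set merges to 02:00–02:45, 05:30–07:00, 08:00–10:15, 12:15–15:30.
03:00–09:15 \ B = 03:00–05:30, 07:00–08:00.
10:30–11:15: nothing removed.
15:00–16:45 \ B = 15:30–16:45.

03:00–05:30, 07:00–08:00, 10:30–11:15, 15:30–16:45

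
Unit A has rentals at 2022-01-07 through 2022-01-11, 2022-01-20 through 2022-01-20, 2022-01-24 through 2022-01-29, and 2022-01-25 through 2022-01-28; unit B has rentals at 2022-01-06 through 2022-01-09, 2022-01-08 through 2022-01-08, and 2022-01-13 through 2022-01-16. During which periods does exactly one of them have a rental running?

Merge the first list: 2022-01-07 through 2022-01-11, 2022-01-20 through 2022-01-20, 2022-01-24 through 2022-01-29.
Merge the second list: 2022-01-06 through 2022-01-09, 2022-01-13 through 2022-01-16.
A \ B = 2022-01-10 through 2022-01-11, 2022-01-20 through 2022-01-20, 2022-01-24 through 2022-01-29.
B \ A = 2022-01-06 through 2022-01-06, 2022-01-13 through 2022-01-16.
Union of the two gives the symmetric difference.

2022-01-06 through 2022-01-06, 2022-01-10 through 2022-01-11, 2022-01-13 through 2022-01-16, 2022-01-20 through 2022-01-20, 2022-01-24 through 2022-01-29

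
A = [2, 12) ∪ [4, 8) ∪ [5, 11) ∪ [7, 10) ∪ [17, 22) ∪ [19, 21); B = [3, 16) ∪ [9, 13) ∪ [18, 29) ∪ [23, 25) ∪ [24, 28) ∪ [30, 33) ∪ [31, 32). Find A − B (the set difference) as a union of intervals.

Merge the first list: [2, 12), [17, 22).
Merge the second list: [3, 16), [18, 29), [30, 33).
[2, 12) with B removed leaves [2, 3).
[17, 22) with B removed leaves [17, 18).

[2, 3) ∪ [17, 18)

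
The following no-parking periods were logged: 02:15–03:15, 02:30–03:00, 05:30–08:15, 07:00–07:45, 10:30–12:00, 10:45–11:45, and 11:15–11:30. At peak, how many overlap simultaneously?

3

At 11:15, 3 of the intervals are simultaneously active.
No point has more.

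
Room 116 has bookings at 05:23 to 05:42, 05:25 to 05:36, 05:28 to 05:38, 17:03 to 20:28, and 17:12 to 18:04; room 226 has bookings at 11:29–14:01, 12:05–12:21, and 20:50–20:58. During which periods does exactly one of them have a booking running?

05:23–05:42, 11:29–14:01, 17:03–20:28, 20:50–20:58

A, merged: 05:23–05:42, 17:03–20:28.
B, merged: 11:29–14:01, 20:50–20:58.
A \ B = 05:23–05:42, 17:03–20:28.
B \ A = 11:29–14:01, 20:50–20:58.
Union of the two gives the symmetric difference.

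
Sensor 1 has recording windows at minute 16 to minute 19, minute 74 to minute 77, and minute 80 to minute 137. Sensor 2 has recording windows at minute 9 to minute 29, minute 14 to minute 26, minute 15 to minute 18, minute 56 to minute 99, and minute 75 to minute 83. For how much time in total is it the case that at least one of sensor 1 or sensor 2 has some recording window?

Second set merges to minute 9 to minute 29, minute 56 to minute 99.
A ∪ B = minute 9 to minute 29, minute 56 to minute 137.
Total: 20 minutes + 81 minutes = 101 minutes.

101 minutes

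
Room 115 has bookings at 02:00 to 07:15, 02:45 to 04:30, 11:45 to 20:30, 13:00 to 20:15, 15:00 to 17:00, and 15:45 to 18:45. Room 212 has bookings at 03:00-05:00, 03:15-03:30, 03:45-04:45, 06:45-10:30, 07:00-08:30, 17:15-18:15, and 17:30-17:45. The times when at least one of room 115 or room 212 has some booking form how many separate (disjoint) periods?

A, merged: 02:00–07:15, 11:45–20:30.
B, merged: 03:00–05:00, 06:45–10:30, 17:15–18:15.
A ∪ B = 02:00–10:30, 11:45–20:30.
That is 2 disjoint pieces.

2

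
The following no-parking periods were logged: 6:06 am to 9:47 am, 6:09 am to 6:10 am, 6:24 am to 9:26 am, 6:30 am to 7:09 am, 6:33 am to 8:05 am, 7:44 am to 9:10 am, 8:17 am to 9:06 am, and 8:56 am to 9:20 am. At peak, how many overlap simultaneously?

5

Walk the sorted start/end points keeping a running depth.
The depth first hits 5 at 8:56 am.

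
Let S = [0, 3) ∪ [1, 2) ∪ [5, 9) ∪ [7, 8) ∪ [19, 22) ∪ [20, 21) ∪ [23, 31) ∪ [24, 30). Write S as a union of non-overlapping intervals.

[0, 3) ∪ [5, 9) ∪ [19, 22) ∪ [23, 31)

[1, 2) overlaps/touches [0, 3) → extend to [0, 3).
[5, 9) is disjoint → start new block.
[7, 8) overlaps/touches [5, 9) → extend to [5, 9).
[19, 22) is disjoint → start new block.
[20, 21) overlaps/touches [19, 22) → extend to [19, 22).
[23, 31) is disjoint → start new block.
[24, 30) overlaps/touches [23, 31) → extend to [23, 31).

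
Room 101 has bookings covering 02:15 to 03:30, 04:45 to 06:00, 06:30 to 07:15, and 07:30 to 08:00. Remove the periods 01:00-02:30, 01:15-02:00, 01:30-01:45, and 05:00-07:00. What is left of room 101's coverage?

02:30–03:30, 04:45–05:00, 07:00–07:15, 07:30–08:00

Merge the second list: 01:00–02:30, 05:00–07:00.
02:15–03:30 \ B = 02:30–03:30.
04:45–06:00 \ B = 04:45–05:00.
06:30–07:15 \ B = 07:00–07:15.
07:30–08:00: nothing removed.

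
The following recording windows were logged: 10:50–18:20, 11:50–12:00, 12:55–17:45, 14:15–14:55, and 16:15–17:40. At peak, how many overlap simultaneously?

3

Sweep endpoints in order; track running count of active intervals.
Peak of 3 reached at 14:15.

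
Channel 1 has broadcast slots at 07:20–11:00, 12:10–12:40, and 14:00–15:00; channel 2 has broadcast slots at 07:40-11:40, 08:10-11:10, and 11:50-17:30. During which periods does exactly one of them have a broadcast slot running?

07:20-07:40, 11:00-11:40, 11:50-12:10, 12:40-14:00, 15:00-17:30

Merge the second list: 07:40-11:40, 11:50-17:30.
A but not B: 07:20-07:40.
B but not A: 11:00-11:40, 11:50-12:10, 12:40-14:00, 15:00-17:30.
Combining gives A △ B.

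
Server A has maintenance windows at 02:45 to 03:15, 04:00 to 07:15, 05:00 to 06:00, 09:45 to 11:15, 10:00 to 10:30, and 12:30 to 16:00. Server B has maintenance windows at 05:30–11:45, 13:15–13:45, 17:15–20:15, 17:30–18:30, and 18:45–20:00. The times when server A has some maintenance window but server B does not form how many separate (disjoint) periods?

A, merged: 02:45–03:15, 04:00–07:15, 09:45–11:15, 12:30–16:00.
B, merged: 05:30–11:45, 13:15–13:45, 17:15–20:15.
A \ B = 02:45–03:15, 04:00–05:30, 12:30–13:15, 13:45–16:00.
That is 4 disjoint pieces.

4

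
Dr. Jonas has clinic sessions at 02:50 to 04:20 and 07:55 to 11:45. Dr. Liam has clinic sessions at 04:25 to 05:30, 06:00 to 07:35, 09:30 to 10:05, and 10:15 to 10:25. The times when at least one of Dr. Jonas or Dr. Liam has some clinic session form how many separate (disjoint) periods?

4

A ∪ B = 02:50–04:20, 04:25–05:30, 06:00–07:35, 07:55–11:45.
That is 4 disjoint pieces.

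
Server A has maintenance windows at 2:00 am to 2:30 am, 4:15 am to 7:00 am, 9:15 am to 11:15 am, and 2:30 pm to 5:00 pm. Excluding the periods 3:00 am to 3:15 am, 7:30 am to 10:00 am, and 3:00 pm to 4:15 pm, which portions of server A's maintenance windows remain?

2:00 am-2:30 am, 4:15 am-7:00 am, 10:00 am-11:15 am, 2:30 pm-3:00 pm, 4:15 pm-5:00 pm

2:00 am-2:30 am: nothing removed.
4:15 am-7:00 am: nothing removed.
9:15 am-11:15 am \ B = 10:00 am-11:15 am.
2:30 pm-5:00 pm \ B = 2:30 pm-3:00 pm, 4:15 pm-5:00 pm.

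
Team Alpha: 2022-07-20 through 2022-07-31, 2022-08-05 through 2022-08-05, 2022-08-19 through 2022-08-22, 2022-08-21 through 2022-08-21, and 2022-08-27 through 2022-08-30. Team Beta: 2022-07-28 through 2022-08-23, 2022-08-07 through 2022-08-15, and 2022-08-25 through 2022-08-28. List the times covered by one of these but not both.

2022-07-20 through 2022-07-27, 2022-08-01 through 2022-08-04, 2022-08-06 through 2022-08-18, 2022-08-23 through 2022-08-23, 2022-08-25 through 2022-08-26, 2022-08-29 through 2022-08-30

First set merges to 2022-07-20 through 2022-07-31, 2022-08-05 through 2022-08-05, 2022-08-19 through 2022-08-22, 2022-08-27 through 2022-08-30.
Second set merges to 2022-07-28 through 2022-08-23, 2022-08-25 through 2022-08-28.
A but not B: 2022-07-20 through 2022-07-27, 2022-08-29 through 2022-08-30.
B but not A: 2022-08-01 through 2022-08-04, 2022-08-06 through 2022-08-18, 2022-08-23 through 2022-08-23, 2022-08-25 through 2022-08-26.
Combining gives A △ B.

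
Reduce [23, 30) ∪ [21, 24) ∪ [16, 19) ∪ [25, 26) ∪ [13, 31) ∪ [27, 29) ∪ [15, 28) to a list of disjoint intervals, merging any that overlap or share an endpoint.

Sort by start: [13, 31), [15, 28), [16, 19), [21, 24), [23, 30), [25, 26), [27, 29).
[15, 28) overlaps/touches [13, 31) → extend to [13, 31).
[16, 19) overlaps/touches [13, 31) → extend to [13, 31).
[21, 24) overlaps/touches [13, 31) → extend to [13, 31).
[23, 30) overlaps/touches [13, 31) → extend to [13, 31).
[25, 26) overlaps/touches [13, 31) → extend to [13, 31).
[27, 29) overlaps/touches [13, 31) → extend to [13, 31).

[13, 31)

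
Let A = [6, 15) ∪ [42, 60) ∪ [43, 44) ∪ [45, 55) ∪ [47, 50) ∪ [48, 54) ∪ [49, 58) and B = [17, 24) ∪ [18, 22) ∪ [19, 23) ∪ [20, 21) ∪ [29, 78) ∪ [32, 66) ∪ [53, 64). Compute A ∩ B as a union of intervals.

Merge the first list: [6, 15), [42, 60).
Merge the second list: [17, 24), [29, 78).
[6, 15): no overlap with the second set.
[42, 60) meets the second set on [42, 60).

[42, 60)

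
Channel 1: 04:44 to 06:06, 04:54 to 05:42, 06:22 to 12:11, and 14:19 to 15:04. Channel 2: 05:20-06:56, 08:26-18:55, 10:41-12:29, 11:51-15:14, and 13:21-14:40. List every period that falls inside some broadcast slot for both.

05:20–06:06, 06:22–06:56, 08:26–12:11, 14:19–15:04

First set merges to 04:44–06:06, 06:22–12:11, 14:19–15:04.
Second set merges to 05:20–06:56, 08:26–18:55.
04:44–06:06 ∩ B → 05:20–06:06.
06:22–12:11 ∩ B → 06:22–06:56, 08:26–12:11.
14:19–15:04 ∩ B → 14:19–15:04.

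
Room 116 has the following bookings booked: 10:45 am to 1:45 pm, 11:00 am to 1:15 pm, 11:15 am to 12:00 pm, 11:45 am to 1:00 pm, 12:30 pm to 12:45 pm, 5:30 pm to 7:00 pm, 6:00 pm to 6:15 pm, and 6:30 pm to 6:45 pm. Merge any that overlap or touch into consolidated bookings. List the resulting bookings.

10:45 am–1:45 pm, 5:30 pm–7:00 pm

11:00 am–1:15 pm overlaps/touches 10:45 am–1:45 pm → extend to 10:45 am–1:45 pm.
11:15 am–12:00 pm overlaps/touches 10:45 am–1:45 pm → extend to 10:45 am–1:45 pm.
11:45 am–1:00 pm overlaps/touches 10:45 am–1:45 pm → extend to 10:45 am–1:45 pm.
12:30 pm–12:45 pm overlaps/touches 10:45 am–1:45 pm → extend to 10:45 am–1:45 pm.
5:30 pm–7:00 pm is disjoint → start new block.
6:00 pm–6:15 pm overlaps/touches 5:30 pm–7:00 pm → extend to 5:30 pm–7:00 pm.
6:30 pm–6:45 pm overlaps/touches 5:30 pm–7:00 pm → extend to 5:30 pm–7:00 pm.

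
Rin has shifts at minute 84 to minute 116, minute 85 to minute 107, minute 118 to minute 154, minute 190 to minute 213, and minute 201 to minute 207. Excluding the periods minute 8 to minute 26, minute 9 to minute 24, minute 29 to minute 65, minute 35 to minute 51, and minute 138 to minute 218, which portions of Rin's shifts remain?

A, merged: minute 84 to minute 116, minute 118 to minute 154, minute 190 to minute 213.
B, merged: minute 8 to minute 26, minute 29 to minute 65, minute 138 to minute 218.
minute 84 to minute 116: nothing removed.
minute 118 to minute 154 \ B = minute 118 to minute 138.
minute 190 to minute 213: entirely removed.

minute 84 to minute 116, minute 118 to minute 138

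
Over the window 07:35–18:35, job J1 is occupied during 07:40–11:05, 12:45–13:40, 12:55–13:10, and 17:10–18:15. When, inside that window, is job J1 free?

The merged coverage is 07:40–11:05, 12:45–13:40, 17:10–18:15.
Gaps within 07:35–18:35: 07:35–07:40, 11:05–12:45, 13:40–17:10, 18:15–18:35.

07:35–07:40, 11:05–12:45, 13:40–17:10, 18:15–18:35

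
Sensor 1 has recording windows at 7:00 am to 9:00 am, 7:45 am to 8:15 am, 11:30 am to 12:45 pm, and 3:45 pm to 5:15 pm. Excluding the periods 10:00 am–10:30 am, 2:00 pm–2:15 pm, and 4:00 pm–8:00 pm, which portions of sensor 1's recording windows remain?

7:00 am–9:00 am, 11:30 am–12:45 pm, 3:45 pm–4:00 pm

Merge the first list: 7:00 am–9:00 am, 11:30 am–12:45 pm, 3:45 pm–5:15 pm.
7:00 am–9:00 am: nothing removed.
11:30 am–12:45 pm: nothing removed.
3:45 pm–5:15 pm \ B = 3:45 pm–4:00 pm.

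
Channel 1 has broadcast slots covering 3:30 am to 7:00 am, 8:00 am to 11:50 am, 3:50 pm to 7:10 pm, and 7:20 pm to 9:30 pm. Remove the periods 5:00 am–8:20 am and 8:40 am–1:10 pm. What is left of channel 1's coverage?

3:30 am–5:00 am, 8:20 am–8:40 am, 3:50 pm–7:10 pm, 7:20 pm–9:30 pm

3:30 am–7:00 am \ B = 3:30 am–5:00 am.
8:00 am–11:50 am \ B = 8:20 am–8:40 am.
3:50 pm–7:10 pm: nothing removed.
7:20 pm–9:30 pm: nothing removed.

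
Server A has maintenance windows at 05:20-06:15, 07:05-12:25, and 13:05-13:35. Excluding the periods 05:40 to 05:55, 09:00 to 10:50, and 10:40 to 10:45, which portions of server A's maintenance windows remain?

Second set merges to 05:40–05:55, 09:00–10:50.
05:20–06:15 with B removed leaves 05:20–05:40, 05:55–06:15.
07:05–12:25 with B removed leaves 07:05–09:00, 10:50–12:25.
13:05–13:35 is untouched.

05:20–05:40, 05:55–06:15, 07:05–09:00, 10:50–12:25, 13:05–13:35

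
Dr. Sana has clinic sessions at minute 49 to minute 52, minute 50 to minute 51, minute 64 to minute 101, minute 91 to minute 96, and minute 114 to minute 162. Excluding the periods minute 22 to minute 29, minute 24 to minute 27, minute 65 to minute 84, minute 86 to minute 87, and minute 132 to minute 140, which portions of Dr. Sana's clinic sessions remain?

minute 49 to minute 52, minute 64 to minute 65, minute 84 to minute 86, minute 87 to minute 101, minute 114 to minute 132, minute 140 to minute 162

A, merged: minute 49 to minute 52, minute 64 to minute 101, minute 114 to minute 162.
B, merged: minute 22 to minute 29, minute 65 to minute 84, minute 86 to minute 87, minute 132 to minute 140.
minute 49 to minute 52 is untouched.
minute 64 to minute 101 with B removed leaves minute 64 to minute 65, minute 84 to minute 86, minute 87 to minute 101.
minute 114 to minute 162 with B removed leaves minute 114 to minute 132, minute 140 to minute 162.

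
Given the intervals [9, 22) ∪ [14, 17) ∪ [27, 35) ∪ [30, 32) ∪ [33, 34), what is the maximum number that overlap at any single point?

2

Walk the sorted start/end points keeping a running depth.
The depth first hits 2 at 14.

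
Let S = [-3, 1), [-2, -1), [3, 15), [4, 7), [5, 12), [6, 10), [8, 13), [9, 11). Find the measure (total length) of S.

16

Merged: [-3, 1), [3, 15).
Lengths: 4 + 12 = 16.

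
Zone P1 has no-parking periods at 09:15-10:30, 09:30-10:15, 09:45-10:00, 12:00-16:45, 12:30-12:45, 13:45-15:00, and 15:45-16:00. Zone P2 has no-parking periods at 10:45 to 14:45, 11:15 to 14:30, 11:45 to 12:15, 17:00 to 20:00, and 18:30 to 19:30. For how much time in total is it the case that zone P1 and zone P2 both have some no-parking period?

2 h 45 min

Merge the first list: 09:15–10:30, 12:00–16:45.
Merge the second list: 10:45–14:45, 17:00–20:00.
A ∩ B = 12:00–14:45.
Total: 2 h 45 min.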